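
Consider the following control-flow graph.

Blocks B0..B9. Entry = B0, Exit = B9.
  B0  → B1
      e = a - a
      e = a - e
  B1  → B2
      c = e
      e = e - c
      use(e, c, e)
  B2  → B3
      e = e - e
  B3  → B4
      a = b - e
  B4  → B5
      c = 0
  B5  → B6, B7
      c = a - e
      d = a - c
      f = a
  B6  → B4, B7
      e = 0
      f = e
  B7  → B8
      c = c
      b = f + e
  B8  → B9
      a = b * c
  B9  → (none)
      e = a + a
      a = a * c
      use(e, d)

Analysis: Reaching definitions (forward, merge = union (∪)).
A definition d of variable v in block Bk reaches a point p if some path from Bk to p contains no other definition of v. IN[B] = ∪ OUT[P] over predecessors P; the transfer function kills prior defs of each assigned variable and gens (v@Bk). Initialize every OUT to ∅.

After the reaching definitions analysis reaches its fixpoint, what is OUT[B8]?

Answer: {a@B8, b@B7, c@B7, d@B5, e@B2, e@B6, f@B5, f@B6}

Working:
Converged values:
  B0:   IN={}   OUT={e@B0}
  B1:   IN={e@B0}   OUT={c@B1, e@B1}
  B2:   IN={c@B1, e@B1}   OUT={c@B1, e@B2}
  B3:   IN={c@B1, e@B2}   OUT={a@B3, c@B1, e@B2}
  B4:   IN={a@B3, c@B1, c@B5, d@B5, e@B2, e@B6, f@B6}   OUT={a@B3, c@B4, d@B5, e@B2, e@B6, f@B6}
  B5:   IN={a@B3, c@B4, d@B5, e@B2, e@B6, f@B6}   OUT={a@B3, c@B5, d@B5, e@B2, e@B6, f@B5}
  B6:   IN={a@B3, c@B5, d@B5, e@B2, e@B6, f@B5}   OUT={a@B3, c@B5, d@B5, e@B6, f@B6}
  B7:   IN={a@B3, c@B5, d@B5, e@B2, e@B6, f@B5, f@B6}   OUT={a@B3, b@B7, c@B7, d@B5, e@B2, e@B6, f@B5, f@B6}
  B8:   IN={a@B3, b@B7, c@B7, d@B5, e@B2, e@B6, f@B5, f@B6}   OUT={a@B8, b@B7, c@B7, d@B5, e@B2, e@B6, f@B5, f@B6}
  B9:   IN={a@B8, b@B7, c@B7, d@B5, e@B2, e@B6, f@B5, f@B6}   OUT={a@B9, b@B7, c@B7, d@B5, e@B9, f@B5, f@B6}

Merge at B8: IN[B8] = OUT[B7] = {a@B3, b@B7, c@B7, d@B5, e@B2, e@B6, f@B5, f@B6}
Applying B8's transfer function to that IN value gives OUT[B8] (row B8 above).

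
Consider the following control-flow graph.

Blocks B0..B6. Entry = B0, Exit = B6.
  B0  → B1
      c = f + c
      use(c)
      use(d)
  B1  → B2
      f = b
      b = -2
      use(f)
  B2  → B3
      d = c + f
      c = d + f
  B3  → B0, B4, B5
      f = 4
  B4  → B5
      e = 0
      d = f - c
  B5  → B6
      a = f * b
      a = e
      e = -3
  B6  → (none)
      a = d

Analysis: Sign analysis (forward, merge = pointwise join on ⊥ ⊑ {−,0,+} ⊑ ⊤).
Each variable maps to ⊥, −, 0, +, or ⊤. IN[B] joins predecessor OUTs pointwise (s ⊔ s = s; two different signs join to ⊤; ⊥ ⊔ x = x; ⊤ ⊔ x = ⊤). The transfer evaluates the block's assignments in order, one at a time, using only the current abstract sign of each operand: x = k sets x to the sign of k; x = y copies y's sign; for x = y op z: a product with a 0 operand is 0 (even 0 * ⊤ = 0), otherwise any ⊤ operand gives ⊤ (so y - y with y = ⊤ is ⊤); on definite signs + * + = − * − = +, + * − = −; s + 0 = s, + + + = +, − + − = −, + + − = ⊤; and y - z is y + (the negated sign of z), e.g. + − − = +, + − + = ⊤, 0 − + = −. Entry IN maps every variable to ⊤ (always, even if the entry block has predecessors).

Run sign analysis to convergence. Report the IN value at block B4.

Fixpoint table:
  B0:  IN=(all ⊤)  OUT=(all ⊤)
  B1:  IN=(all ⊤)  OUT={b:-; rest ⊤}
  B2:  IN={b:-; rest ⊤}  OUT={b:-; rest ⊤}
  B3:  IN={b:-; rest ⊤}  OUT={b:-, f:+; rest ⊤}
  B4:  IN={b:-, f:+; rest ⊤}  OUT={b:-, e:0, f:+; rest ⊤}
  B5:  IN={b:-, f:+; rest ⊤}  OUT={b:-, e:-, f:+; rest ⊤}
  B6:  IN={b:-, e:-, f:+; rest ⊤}  OUT={b:-, e:-, f:+; rest ⊤}

Merge at B4: IN[B4] = OUT[B3] = {a: ⊤, b: -, c: ⊤, d: ⊤, e: ⊤, f: +}

Answer: {a: ⊤, b: -, c: ⊤, d: ⊤, e: ⊤, f: +}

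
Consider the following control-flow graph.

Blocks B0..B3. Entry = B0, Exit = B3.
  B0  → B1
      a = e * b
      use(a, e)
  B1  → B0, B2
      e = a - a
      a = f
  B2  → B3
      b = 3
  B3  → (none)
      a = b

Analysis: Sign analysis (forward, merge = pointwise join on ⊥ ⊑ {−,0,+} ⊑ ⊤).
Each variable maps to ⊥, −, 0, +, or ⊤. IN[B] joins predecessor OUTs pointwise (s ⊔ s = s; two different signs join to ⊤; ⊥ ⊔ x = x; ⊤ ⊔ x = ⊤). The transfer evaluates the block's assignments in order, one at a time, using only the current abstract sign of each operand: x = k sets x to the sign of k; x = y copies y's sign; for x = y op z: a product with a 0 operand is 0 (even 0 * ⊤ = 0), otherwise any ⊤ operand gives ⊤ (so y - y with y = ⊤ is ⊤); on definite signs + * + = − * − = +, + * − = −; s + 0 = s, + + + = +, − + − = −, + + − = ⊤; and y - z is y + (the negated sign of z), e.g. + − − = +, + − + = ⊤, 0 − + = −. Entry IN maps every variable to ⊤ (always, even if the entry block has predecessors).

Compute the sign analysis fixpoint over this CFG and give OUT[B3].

Fixpoint table:
  B0: | IN=(all ⊤) | OUT=(all ⊤)
  B1: | IN=(all ⊤) | OUT=(all ⊤)
  B2: | IN=(all ⊤) | OUT={b:+; rest ⊤}
  B3: | IN={b:+; rest ⊤} | OUT={a:+, b:+; rest ⊤}

Merge at B3: IN[B3] = OUT[B2] = {a: ⊤, b: +, c: ⊤, d: ⊤, e: ⊤, f: ⊤}
Applying B3's transfer function to that IN value gives OUT[B3] (row B3 above).

Answer: {a: +, b: +, c: ⊤, d: ⊤, e: ⊤, f: ⊤}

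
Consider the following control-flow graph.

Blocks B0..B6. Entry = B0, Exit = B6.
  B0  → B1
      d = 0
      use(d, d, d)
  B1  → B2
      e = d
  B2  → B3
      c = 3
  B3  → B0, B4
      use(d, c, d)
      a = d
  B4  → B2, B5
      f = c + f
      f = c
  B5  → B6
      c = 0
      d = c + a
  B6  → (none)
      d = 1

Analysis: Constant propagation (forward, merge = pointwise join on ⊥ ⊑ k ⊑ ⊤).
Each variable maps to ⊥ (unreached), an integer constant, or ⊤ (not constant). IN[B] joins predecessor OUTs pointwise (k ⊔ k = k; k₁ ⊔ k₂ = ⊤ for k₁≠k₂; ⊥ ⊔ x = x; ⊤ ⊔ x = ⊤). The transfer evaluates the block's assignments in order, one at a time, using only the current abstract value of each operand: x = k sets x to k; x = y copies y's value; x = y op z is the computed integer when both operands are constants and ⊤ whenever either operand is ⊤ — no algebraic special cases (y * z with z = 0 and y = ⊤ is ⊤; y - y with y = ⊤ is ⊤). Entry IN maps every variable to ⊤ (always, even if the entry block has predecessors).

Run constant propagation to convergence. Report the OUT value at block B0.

Converged values:
  B0: | IN=(all ⊤) | OUT={d:0; rest ⊤}
  B1: | IN={d:0; rest ⊤} | OUT={d:0, e:0; rest ⊤}
  B2: | IN={d:0, e:0; rest ⊤} | OUT={c:3, d:0, e:0; rest ⊤}
  B3: | IN={c:3, d:0, e:0; rest ⊤} | OUT={a:0, c:3, d:0, e:0; rest ⊤}
  B4: | IN={a:0, c:3, d:0, e:0; rest ⊤} | OUT={a:0, c:3, d:0, e:0, f:3; rest ⊤}
  B5: | IN={a:0, c:3, d:0, e:0, f:3; rest ⊤} | OUT={a:0, c:0, d:0, e:0, f:3; rest ⊤}
  B6: | IN={a:0, c:0, d:0, e:0, f:3; rest ⊤} | OUT={a:0, c:0, d:1, e:0, f:3; rest ⊤}

Merge at B0 (entry node, so the boundary value (all ⊤) is joined with the incoming edge(s)): IN[B0] = (all ⊤) ⊔ OUT[B3] = {a: ⊤, b: ⊤, c: ⊤, d: ⊤, e: ⊤, f: ⊤}
Applying B0's transfer function to that IN value gives OUT[B0] (row B0 above).

Answer: {a: ⊤, b: ⊤, c: ⊤, d: 0, e: ⊤, f: ⊤}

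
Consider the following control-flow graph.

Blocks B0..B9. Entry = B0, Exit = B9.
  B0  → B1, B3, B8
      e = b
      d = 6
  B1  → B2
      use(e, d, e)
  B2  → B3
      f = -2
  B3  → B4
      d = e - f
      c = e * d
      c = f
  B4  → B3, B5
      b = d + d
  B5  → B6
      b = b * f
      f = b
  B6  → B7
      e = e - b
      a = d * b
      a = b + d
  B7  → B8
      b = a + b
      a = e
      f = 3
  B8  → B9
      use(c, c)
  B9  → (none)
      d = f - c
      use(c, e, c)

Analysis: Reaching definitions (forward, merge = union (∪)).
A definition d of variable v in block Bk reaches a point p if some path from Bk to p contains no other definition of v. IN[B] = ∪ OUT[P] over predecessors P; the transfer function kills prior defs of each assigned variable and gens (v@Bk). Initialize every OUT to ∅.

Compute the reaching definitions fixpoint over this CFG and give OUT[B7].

Per-block solution:
  B0:  IN={}  OUT={d@B0, e@B0}
  B1:  IN={d@B0, e@B0}  OUT={d@B0, e@B0}
  B2:  IN={d@B0, e@B0}  OUT={d@B0, e@B0, f@B2}
  B3:  IN={b@B4, c@B3, d@B0, d@B3, e@B0, f@B2}  OUT={b@B4, c@B3, d@B3, e@B0, f@B2}
  B4:  IN={b@B4, c@B3, d@B3, e@B0, f@B2}  OUT={b@B4, c@B3, d@B3, e@B0, f@B2}
  B5:  IN={b@B4, c@B3, d@B3, e@B0, f@B2}  OUT={b@B5, c@B3, d@B3, e@B0, f@B5}
  B6:  IN={b@B5, c@B3, d@B3, e@B0, f@B5}  OUT={a@B6, b@B5, c@B3, d@B3, e@B6, f@B5}
  B7:  IN={a@B6, b@B5, c@B3, d@B3, e@B6, f@B5}  OUT={a@B7, b@B7, c@B3, d@B3, e@B6, f@B7}
  B8:  IN={a@B7, b@B7, c@B3, d@B0, d@B3, e@B0, e@B6, f@B7}  OUT={a@B7, b@B7, c@B3, d@B0, d@B3, e@B0, e@B6, f@B7}
  B9:  IN={a@B7, b@B7, c@B3, d@B0, d@B3, e@B0, e@B6, f@B7}  OUT={a@B7, b@B7, c@B3, d@B9, e@B0, e@B6, f@B7}

Merge at B7: IN[B7] = OUT[B6] = {a@B6, b@B5, c@B3, d@B3, e@B6, f@B5}
Applying B7's transfer function to that IN value gives OUT[B7] (row B7 above).

Answer: {a@B7, b@B7, c@B3, d@B3, e@B6, f@B7}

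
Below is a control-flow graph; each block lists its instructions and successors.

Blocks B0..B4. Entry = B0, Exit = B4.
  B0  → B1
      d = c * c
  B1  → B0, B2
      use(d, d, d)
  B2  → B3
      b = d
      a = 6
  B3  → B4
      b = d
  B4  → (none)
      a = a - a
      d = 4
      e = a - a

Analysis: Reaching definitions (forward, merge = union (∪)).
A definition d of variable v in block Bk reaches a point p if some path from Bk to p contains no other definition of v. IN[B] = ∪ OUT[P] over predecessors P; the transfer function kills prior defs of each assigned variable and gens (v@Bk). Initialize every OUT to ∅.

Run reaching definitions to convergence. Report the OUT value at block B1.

Per-block solution:
  B0: | IN={d@B0} | OUT={d@B0}
  B1: | IN={d@B0} | OUT={d@B0}
  B2: | IN={d@B0} | OUT={a@B2, b@B2, d@B0}
  B3: | IN={a@B2, b@B2, d@B0} | OUT={a@B2, b@B3, d@B0}
  B4: | IN={a@B2, b@B3, d@B0} | OUT={a@B4, b@B3, d@B4, e@B4}

Merge at B1: IN[B1] = OUT[B0] = {d@B0}
Applying B1's transfer function to that IN value gives OUT[B1] (row B1 above).

Answer: {d@B0}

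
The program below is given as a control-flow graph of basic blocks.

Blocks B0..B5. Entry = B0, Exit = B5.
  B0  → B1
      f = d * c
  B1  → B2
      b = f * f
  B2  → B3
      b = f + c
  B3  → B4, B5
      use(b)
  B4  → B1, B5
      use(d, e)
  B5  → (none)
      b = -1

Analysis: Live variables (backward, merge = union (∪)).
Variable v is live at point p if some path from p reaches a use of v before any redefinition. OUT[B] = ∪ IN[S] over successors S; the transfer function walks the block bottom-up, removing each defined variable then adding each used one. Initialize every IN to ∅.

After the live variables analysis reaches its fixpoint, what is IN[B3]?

Answer: {b, c, d, e, f}

Derivation:
Fixpoint table:
  B0:   IN={c, d, e}   OUT={c, d, e, f}
  B1:   IN={c, d, e, f}   OUT={c, d, e, f}
  B2:   IN={c, d, e, f}   OUT={b, c, d, e, f}
  B3:   IN={b, c, d, e, f}   OUT={c, d, e, f}
  B4:   IN={c, d, e, f}   OUT={c, d, e, f}
  B5:   IN={}   OUT={}

Merge at B3: OUT[B3] = IN[B4] ⊔ IN[B5] = {c, d, e, f}
Applying B3's transfer function to that OUT value gives IN[B3] (row B3 above).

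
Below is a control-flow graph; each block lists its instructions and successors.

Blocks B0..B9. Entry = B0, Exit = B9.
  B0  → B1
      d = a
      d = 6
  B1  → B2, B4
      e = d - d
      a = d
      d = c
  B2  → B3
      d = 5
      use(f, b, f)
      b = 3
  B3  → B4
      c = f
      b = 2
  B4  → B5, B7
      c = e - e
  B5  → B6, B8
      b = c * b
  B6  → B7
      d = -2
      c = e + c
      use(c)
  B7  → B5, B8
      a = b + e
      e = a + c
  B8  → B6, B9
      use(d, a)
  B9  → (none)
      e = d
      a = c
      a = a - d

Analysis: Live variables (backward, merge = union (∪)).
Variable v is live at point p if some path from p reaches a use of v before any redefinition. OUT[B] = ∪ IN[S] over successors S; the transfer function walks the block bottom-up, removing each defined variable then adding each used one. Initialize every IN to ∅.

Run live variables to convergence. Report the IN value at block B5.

Answer: {a, b, c, d, e}

Trace:
Converged values:
  B0: | IN={a, b, c, f} | OUT={b, c, d, f}
  B1: | IN={b, c, d, f} | OUT={a, b, d, e, f}
  B2: | IN={a, b, e, f} | OUT={a, d, e, f}
  B3: | IN={a, d, e, f} | OUT={a, b, d, e}
  B4: | IN={a, b, d, e} | OUT={a, b, c, d, e}
  B5: | IN={a, b, c, d, e} | OUT={a, b, c, d, e}
  B6: | IN={b, c, e} | OUT={b, c, d, e}
  B7: | IN={b, c, d, e} | OUT={a, b, c, d, e}
  B8: | IN={a, b, c, d, e} | OUT={b, c, d, e}
  B9: | IN={c, d} | OUT={}

Merge at B5: OUT[B5] = IN[B6] ⊔ IN[B8] = {a, b, c, d, e}
Applying B5's transfer function to that OUT value gives IN[B5] (row B5 above).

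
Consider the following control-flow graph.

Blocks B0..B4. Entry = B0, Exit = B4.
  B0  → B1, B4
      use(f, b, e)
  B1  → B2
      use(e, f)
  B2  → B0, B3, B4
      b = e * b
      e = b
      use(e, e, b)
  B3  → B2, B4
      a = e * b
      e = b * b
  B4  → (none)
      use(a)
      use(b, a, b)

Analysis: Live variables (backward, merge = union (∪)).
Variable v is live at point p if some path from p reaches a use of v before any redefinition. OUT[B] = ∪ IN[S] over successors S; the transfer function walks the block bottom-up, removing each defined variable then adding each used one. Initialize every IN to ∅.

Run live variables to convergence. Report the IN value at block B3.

Answer: {b, e, f}

Trace:
Fixpoint table:
  B0: | IN={a, b, e, f} | OUT={a, b, e, f}
  B1: | IN={a, b, e, f} | OUT={a, b, e, f}
  B2: | IN={a, b, e, f} | OUT={a, b, e, f}
  B3: | IN={b, e, f} | OUT={a, b, e, f}
  B4: | IN={a, b} | OUT={}

Merge at B3: OUT[B3] = IN[B2] ⊔ IN[B4] = {a, b, e, f}
Applying B3's transfer function to that OUT value gives IN[B3] (row B3 above).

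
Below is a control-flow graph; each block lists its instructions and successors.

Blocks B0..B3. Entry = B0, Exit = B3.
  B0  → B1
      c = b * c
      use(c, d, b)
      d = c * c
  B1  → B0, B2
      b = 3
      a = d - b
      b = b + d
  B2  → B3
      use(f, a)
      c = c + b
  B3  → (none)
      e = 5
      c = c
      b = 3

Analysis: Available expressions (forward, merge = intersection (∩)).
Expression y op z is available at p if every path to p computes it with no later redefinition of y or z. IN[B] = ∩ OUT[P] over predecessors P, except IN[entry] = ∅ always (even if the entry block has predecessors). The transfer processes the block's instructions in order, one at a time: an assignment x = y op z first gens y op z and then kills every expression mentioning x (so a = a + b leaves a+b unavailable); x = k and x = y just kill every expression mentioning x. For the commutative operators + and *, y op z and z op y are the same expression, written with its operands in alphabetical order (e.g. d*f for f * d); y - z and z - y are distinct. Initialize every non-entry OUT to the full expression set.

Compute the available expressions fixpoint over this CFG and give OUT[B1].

Answer: {c*c}

Derivation:
Fixpoint table:
  B0:   IN={}   OUT={c*c}
  B1:   IN={c*c}   OUT={c*c}
  B2:   IN={c*c}   OUT={}
  B3:   IN={}   OUT={}

Merge at B1: IN[B1] = OUT[B0] = {c*c}
Applying B1's transfer function to that IN value gives OUT[B1] (row B1 above).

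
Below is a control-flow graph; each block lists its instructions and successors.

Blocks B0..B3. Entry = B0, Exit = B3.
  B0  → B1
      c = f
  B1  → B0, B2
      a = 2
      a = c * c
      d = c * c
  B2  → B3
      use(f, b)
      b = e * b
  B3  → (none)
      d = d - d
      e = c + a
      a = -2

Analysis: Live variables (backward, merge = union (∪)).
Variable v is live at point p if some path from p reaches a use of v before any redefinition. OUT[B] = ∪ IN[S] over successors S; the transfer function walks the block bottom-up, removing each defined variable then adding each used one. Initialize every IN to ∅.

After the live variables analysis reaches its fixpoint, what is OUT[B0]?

Answer: {b, c, e, f}

Derivation:
Fixpoint table:
  B0:   IN={b, e, f}   OUT={b, c, e, f}
  B1:   IN={b, c, e, f}   OUT={a, b, c, d, e, f}
  B2:   IN={a, b, c, d, e, f}   OUT={a, c, d}
  B3:   IN={a, c, d}   OUT={}

Merge at B0: OUT[B0] = IN[B1] = {b, c, e, f}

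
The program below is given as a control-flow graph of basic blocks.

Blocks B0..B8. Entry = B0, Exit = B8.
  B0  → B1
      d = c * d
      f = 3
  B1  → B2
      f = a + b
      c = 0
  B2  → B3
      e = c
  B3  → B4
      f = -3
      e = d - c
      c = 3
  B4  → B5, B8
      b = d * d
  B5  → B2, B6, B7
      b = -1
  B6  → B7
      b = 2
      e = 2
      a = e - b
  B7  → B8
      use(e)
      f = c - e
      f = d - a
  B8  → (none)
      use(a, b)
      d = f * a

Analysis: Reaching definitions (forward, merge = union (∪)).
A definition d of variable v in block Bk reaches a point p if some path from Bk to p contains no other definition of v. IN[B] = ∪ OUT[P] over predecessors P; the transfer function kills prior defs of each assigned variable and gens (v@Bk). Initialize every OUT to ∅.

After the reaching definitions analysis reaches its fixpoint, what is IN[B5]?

Converged values:
  B0:   IN={}   OUT={d@B0, f@B0}
  B1:   IN={d@B0, f@B0}   OUT={c@B1, d@B0, f@B1}
  B2:   IN={b@B5, c@B1, c@B3, d@B0, e@B3, f@B1, f@B3}   OUT={b@B5, c@B1, c@B3, d@B0, e@B2, f@B1, f@B3}
  B3:   IN={b@B5, c@B1, c@B3, d@B0, e@B2, f@B1, f@B3}   OUT={b@B5, c@B3, d@B0, e@B3, f@B3}
  B4:   IN={b@B5, c@B3, d@B0, e@B3, f@B3}   OUT={b@B4, c@B3, d@B0, e@B3, f@B3}
  B5:   IN={b@B4, c@B3, d@B0, e@B3, f@B3}   OUT={b@B5, c@B3, d@B0, e@B3, f@B3}
  B6:   IN={b@B5, c@B3, d@B0, e@B3, f@B3}   OUT={a@B6, b@B6, c@B3, d@B0, e@B6, f@B3}
  B7:   IN={a@B6, b@B5, b@B6, c@B3, d@B0, e@B3, e@B6, f@B3}   OUT={a@B6, b@B5, b@B6, c@B3, d@B0, e@B3, e@B6, f@B7}
  B8:   IN={a@B6, b@B4, b@B5, b@B6, c@B3, d@B0, e@B3, e@B6, f@B3, f@B7}   OUT={a@B6, b@B4, b@B5, b@B6, c@B3, d@B8, e@B3, e@B6, f@B3, f@B7}

Merge at B5: IN[B5] = OUT[B4] = {b@B4, c@B3, d@B0, e@B3, f@B3}

Answer: {b@B4, c@B3, d@B0, e@B3, f@B3}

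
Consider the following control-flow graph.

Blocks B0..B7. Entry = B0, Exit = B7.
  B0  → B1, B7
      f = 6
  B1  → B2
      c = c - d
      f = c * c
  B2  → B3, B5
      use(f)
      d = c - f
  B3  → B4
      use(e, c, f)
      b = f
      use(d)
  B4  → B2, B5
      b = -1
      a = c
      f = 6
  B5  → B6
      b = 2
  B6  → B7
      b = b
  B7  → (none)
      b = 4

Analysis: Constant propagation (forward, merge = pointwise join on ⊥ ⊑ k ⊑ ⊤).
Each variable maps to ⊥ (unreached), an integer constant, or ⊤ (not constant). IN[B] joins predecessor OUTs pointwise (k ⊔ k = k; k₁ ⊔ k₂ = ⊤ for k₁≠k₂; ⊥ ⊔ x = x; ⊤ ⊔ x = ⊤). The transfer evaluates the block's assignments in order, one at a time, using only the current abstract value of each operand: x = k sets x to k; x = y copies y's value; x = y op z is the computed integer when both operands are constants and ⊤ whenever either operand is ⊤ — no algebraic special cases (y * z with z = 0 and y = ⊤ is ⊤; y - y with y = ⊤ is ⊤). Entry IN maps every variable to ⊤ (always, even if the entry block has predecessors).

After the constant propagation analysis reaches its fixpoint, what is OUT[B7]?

Answer: {a: ⊤, b: 4, c: ⊤, d: ⊤, e: ⊤, f: ⊤}

Trace:
Converged values:
  B0: | IN=(all ⊤) | OUT={f:6; rest ⊤}
  B1: | IN={f:6; rest ⊤} | OUT=(all ⊤)
  B2: | IN=(all ⊤) | OUT=(all ⊤)
  B3: | IN=(all ⊤) | OUT=(all ⊤)
  B4: | IN=(all ⊤) | OUT={b:-1, f:6; rest ⊤}
  B5: | IN=(all ⊤) | OUT={b:2; rest ⊤}
  B6: | IN={b:2; rest ⊤} | OUT={b:2; rest ⊤}
  B7: | IN=(all ⊤) | OUT={b:4; rest ⊤}

Merge at B7: IN[B7] = OUT[B0] ⊔ OUT[B6] = {a: ⊤, b: ⊤, c: ⊤, d: ⊤, e: ⊤, f: ⊤}
Applying B7's transfer function to that IN value gives OUT[B7] (row B7 above).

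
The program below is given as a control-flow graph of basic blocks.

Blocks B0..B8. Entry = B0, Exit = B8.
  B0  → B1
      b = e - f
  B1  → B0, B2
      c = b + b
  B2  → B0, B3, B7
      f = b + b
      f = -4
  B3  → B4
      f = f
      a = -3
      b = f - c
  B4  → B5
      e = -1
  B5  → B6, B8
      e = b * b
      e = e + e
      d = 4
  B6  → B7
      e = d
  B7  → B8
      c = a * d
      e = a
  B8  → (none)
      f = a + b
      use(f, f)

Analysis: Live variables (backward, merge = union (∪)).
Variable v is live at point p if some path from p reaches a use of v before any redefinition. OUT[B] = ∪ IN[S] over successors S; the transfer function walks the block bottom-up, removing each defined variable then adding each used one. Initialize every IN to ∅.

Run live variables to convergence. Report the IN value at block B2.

Answer: {a, b, c, d, e}

Derivation:
Per-block solution:
  B0: | IN={a, d, e, f} | OUT={a, b, d, e, f}
  B1: | IN={a, b, d, e, f} | OUT={a, b, c, d, e, f}
  B2: | IN={a, b, c, d, e} | OUT={a, b, c, d, e, f}
  B3: | IN={c, f} | OUT={a, b}
  B4: | IN={a, b} | OUT={a, b}
  B5: | IN={a, b} | OUT={a, b, d}
  B6: | IN={a, b, d} | OUT={a, b, d}
  B7: | IN={a, b, d} | OUT={a, b}
  B8: | IN={a, b} | OUT={}

Merge at B2: OUT[B2] = IN[B0] ⊔ IN[B3] ⊔ IN[B7] = {a, b, c, d, e, f}
Applying B2's transfer function to that OUT value gives IN[B2] (row B2 above).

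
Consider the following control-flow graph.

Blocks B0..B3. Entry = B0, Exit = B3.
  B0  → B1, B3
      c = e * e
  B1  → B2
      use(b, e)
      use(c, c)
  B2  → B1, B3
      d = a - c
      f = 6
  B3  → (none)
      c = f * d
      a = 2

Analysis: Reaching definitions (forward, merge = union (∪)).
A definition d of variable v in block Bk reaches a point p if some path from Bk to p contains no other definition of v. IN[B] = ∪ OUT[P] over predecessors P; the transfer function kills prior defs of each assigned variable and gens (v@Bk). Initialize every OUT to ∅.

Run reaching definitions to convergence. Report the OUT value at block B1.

Answer: {c@B0, d@B2, f@B2}

Trace:
Per-block solution:
  B0: | IN={} | OUT={c@B0}
  B1: | IN={c@B0, d@B2, f@B2} | OUT={c@B0, d@B2, f@B2}
  B2: | IN={c@B0, d@B2, f@B2} | OUT={c@B0, d@B2, f@B2}
  B3: | IN={c@B0, d@B2, f@B2} | OUT={a@B3, c@B3, d@B2, f@B2}

Merge at B1: IN[B1] = OUT[B0] ⊔ OUT[B2] = {c@B0, d@B2, f@B2}
Applying B1's transfer function to that IN value gives OUT[B1] (row B1 above).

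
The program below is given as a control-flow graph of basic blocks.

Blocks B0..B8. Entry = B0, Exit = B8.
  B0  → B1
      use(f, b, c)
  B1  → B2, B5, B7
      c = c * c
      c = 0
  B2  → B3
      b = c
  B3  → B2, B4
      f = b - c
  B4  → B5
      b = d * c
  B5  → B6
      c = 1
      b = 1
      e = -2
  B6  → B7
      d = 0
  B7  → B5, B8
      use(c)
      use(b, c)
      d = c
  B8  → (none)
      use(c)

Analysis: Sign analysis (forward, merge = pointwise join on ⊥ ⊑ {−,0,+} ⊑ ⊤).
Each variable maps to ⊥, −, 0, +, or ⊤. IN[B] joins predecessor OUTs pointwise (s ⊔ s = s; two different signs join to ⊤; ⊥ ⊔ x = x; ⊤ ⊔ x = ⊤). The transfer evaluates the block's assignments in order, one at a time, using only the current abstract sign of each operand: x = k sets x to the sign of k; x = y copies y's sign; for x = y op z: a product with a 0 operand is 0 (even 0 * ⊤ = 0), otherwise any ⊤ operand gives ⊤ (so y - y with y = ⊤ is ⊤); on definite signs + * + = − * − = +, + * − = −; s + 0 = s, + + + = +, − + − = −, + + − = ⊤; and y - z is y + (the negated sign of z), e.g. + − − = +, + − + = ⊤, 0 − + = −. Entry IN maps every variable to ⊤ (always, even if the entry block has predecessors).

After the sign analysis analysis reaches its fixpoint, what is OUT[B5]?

Answer: {a: ⊤, b: +, c: +, d: ⊤, e: -, f: ⊤}

Trace:
Converged values:
  B0: | IN=(all ⊤) | OUT=(all ⊤)
  B1: | IN=(all ⊤) | OUT={c:0; rest ⊤}
  B2: | IN={c:0; rest ⊤} | OUT={b:0, c:0; rest ⊤}
  B3: | IN={b:0, c:0; rest ⊤} | OUT={b:0, c:0, f:0; rest ⊤}
  B4: | IN={b:0, c:0, f:0; rest ⊤} | OUT={b:0, c:0, f:0; rest ⊤}
  B5: | IN=(all ⊤) | OUT={b:+, c:+, e:-; rest ⊤}
  B6: | IN={b:+, c:+, e:-; rest ⊤} | OUT={b:+, c:+, d:0, e:-; rest ⊤}
  B7: | IN=(all ⊤) | OUT=(all ⊤)
  B8: | IN=(all ⊤) | OUT=(all ⊤)

Merge at B5: IN[B5] = OUT[B1] ⊔ OUT[B4] ⊔ OUT[B7] = {a: ⊤, b: ⊤, c: ⊤, d: ⊤, e: ⊤, f: ⊤}
Applying B5's transfer function to that IN value gives OUT[B5] (row B5 above).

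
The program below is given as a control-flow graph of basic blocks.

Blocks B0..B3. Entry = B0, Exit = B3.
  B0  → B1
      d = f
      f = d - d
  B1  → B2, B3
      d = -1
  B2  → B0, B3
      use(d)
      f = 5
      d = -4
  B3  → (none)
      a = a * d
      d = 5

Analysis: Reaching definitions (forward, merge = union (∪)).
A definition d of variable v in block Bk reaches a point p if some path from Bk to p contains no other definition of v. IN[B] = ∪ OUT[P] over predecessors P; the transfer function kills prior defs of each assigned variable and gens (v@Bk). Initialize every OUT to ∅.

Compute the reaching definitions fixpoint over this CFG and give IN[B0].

Answer: {d@B2, f@B2}

Trace:
Fixpoint table:
  B0:  IN={d@B2, f@B2}  OUT={d@B0, f@B0}
  B1:  IN={d@B0, f@B0}  OUT={d@B1, f@B0}
  B2:  IN={d@B1, f@B0}  OUT={d@B2, f@B2}
  B3:  IN={d@B1, d@B2, f@B0, f@B2}  OUT={a@B3, d@B3, f@B0, f@B2}

Merge at B0 (entry node, so the boundary value {} is joined with the incoming edge(s)): IN[B0] = {} ⊔ OUT[B2] = {d@B2, f@B2}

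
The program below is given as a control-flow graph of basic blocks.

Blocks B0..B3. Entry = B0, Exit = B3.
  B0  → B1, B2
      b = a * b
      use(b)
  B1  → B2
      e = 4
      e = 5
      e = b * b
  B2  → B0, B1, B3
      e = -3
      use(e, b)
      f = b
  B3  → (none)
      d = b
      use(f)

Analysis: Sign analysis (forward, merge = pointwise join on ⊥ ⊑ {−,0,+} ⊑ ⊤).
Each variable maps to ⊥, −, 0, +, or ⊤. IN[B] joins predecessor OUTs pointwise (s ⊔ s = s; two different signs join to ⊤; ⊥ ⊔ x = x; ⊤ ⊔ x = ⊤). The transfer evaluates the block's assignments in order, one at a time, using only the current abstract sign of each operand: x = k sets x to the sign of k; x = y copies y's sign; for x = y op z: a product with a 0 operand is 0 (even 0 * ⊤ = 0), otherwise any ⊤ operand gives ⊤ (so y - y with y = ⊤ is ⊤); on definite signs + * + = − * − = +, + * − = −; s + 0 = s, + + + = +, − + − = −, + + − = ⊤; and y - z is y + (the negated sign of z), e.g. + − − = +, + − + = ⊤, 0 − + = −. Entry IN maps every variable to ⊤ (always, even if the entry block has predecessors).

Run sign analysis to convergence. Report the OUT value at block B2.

Answer: {a: ⊤, b: ⊤, c: ⊤, d: ⊤, e: -, f: ⊤}

Derivation:
Fixpoint table:
  B0:  IN=(all ⊤)  OUT=(all ⊤)
  B1:  IN=(all ⊤)  OUT=(all ⊤)
  B2:  IN=(all ⊤)  OUT={e:-; rest ⊤}
  B3:  IN={e:-; rest ⊤}  OUT={e:-; rest ⊤}

Merge at B2: IN[B2] = OUT[B0] ⊔ OUT[B1] = {a: ⊤, b: ⊤, c: ⊤, d: ⊤, e: ⊤, f: ⊤}
Applying B2's transfer function to that IN value gives OUT[B2] (row B2 above).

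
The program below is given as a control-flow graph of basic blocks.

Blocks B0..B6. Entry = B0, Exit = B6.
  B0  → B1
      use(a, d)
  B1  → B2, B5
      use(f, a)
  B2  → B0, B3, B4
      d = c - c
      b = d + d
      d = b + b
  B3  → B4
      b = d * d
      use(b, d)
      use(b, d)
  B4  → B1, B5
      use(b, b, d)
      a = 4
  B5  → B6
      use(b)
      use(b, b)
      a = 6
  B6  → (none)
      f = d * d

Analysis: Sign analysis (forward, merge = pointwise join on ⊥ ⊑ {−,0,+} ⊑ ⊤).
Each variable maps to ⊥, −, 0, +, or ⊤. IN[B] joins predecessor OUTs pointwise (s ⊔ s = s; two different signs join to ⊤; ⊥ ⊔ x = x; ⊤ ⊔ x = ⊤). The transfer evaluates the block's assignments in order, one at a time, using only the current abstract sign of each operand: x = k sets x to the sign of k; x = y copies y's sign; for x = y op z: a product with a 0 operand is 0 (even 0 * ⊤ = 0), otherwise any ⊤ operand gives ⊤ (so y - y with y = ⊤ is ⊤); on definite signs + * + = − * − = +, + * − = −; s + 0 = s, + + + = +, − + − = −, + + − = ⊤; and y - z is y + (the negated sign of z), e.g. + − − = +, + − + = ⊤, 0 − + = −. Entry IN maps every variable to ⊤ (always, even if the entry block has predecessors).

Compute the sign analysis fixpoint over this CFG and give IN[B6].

Answer: {a: +, b: ⊤, c: ⊤, d: ⊤, e: ⊤, f: ⊤}

Derivation:
Converged values:
  B0: | IN=(all ⊤) | OUT=(all ⊤)
  B1: | IN=(all ⊤) | OUT=(all ⊤)
  B2: | IN=(all ⊤) | OUT=(all ⊤)
  B3: | IN=(all ⊤) | OUT=(all ⊤)
  B4: | IN=(all ⊤) | OUT={a:+; rest ⊤}
  B5: | IN=(all ⊤) | OUT={a:+; rest ⊤}
  B6: | IN={a:+; rest ⊤} | OUT={a:+; rest ⊤}

Merge at B6: IN[B6] = OUT[B5] = {a: +, b: ⊤, c: ⊤, d: ⊤, e: ⊤, f: ⊤}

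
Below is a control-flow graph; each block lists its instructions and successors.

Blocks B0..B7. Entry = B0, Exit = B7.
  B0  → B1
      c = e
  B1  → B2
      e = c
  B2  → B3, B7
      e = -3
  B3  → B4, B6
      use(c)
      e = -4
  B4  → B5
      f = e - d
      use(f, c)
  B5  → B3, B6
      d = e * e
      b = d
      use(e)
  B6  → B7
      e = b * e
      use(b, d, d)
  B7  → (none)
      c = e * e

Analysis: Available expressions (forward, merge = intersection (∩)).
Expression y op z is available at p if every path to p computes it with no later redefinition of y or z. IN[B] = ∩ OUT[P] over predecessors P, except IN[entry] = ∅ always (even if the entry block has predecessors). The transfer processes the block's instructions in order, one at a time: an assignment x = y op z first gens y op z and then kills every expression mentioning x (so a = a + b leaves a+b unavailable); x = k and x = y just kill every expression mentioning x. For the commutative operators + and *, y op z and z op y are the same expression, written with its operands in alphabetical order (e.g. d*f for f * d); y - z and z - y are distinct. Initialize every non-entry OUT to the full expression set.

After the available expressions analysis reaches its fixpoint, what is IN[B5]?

Answer: {e-d}

Derivation:
Converged values:
  B0:   IN={}   OUT={}
  B1:   IN={}   OUT={}
  B2:   IN={}   OUT={}
  B3:   IN={}   OUT={}
  B4:   IN={}   OUT={e-d}
  B5:   IN={e-d}   OUT={e*e}
  B6:   IN={}   OUT={}
  B7:   IN={}   OUT={e*e}

Merge at B5: IN[B5] = OUT[B4] = {e-d}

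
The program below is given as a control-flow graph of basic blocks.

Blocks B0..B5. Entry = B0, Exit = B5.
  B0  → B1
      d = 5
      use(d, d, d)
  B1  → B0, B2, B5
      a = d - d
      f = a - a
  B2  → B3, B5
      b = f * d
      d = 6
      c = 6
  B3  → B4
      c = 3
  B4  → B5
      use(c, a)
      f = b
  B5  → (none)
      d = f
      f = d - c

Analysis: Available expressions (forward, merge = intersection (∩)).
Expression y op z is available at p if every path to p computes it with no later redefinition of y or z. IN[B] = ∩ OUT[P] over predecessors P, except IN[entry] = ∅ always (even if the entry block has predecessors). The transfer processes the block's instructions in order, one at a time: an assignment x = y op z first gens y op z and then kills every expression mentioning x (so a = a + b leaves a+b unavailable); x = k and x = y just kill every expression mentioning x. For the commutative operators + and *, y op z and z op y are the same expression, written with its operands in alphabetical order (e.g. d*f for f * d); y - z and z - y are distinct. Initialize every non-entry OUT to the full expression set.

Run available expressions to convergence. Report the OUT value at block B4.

Answer: {a-a}

Derivation:
Converged values:
  B0:  IN={}  OUT={}
  B1:  IN={}  OUT={a-a, d-d}
  B2:  IN={a-a, d-d}  OUT={a-a}
  B3:  IN={a-a}  OUT={a-a}
  B4:  IN={a-a}  OUT={a-a}
  B5:  IN={a-a}  OUT={a-a, d-c}

Merge at B4: IN[B4] = OUT[B3] = {a-a}
Applying B4's transfer function to that IN value gives OUT[B4] (row B4 above).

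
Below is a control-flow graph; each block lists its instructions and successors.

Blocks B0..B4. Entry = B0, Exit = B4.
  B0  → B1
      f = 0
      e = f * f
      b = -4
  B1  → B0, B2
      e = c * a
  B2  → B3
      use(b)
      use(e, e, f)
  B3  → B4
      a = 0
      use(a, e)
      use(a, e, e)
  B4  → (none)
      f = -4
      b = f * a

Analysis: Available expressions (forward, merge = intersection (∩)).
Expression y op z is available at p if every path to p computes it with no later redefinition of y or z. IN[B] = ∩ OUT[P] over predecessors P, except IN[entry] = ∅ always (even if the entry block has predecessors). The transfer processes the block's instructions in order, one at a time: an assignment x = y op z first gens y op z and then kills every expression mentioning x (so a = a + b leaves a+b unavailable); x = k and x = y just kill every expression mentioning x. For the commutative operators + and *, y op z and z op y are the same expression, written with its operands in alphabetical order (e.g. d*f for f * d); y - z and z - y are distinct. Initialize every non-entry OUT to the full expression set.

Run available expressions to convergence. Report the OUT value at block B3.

Per-block solution:
  B0: | IN={} | OUT={f*f}
  B1: | IN={f*f} | OUT={a*c, f*f}
  B2: | IN={a*c, f*f} | OUT={a*c, f*f}
  B3: | IN={a*c, f*f} | OUT={f*f}
  B4: | IN={f*f} | OUT={a*f}

Merge at B3: IN[B3] = OUT[B2] = {a*c, f*f}
Applying B3's transfer function to that IN value gives OUT[B3] (row B3 above).

Answer: {f*f}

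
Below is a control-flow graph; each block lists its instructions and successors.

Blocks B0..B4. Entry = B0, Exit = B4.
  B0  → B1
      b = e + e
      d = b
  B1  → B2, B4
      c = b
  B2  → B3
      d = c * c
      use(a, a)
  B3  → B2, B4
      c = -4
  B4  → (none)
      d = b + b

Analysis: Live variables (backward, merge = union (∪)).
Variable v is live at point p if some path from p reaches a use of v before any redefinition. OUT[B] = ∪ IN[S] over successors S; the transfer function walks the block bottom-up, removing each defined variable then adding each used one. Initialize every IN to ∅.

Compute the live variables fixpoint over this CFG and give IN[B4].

Converged values:
  B0:   IN={a, e}   OUT={a, b}
  B1:   IN={a, b}   OUT={a, b, c}
  B2:   IN={a, b, c}   OUT={a, b}
  B3:   IN={a, b}   OUT={a, b, c}
  B4:   IN={b}   OUT={}

B4 is the boundary node: OUT[B4] = {}
Applying B4's transfer function to that OUT value gives IN[B4] (row B4 above).

Answer: {b}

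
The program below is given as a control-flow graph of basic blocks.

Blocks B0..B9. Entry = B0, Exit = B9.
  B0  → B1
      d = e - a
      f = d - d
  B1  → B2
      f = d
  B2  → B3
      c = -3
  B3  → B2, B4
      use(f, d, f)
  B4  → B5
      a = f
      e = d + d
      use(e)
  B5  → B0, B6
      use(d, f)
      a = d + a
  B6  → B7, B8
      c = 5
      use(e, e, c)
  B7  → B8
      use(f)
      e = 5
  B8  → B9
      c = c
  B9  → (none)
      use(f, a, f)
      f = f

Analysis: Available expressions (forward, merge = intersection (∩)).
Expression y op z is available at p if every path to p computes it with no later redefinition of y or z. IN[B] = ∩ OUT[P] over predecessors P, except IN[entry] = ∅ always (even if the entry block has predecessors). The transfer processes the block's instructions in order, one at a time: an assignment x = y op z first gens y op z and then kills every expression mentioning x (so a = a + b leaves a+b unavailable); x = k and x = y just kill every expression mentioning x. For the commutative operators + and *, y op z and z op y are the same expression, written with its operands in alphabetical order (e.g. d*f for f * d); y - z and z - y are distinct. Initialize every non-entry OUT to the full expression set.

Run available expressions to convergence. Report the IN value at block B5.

Per-block solution:
  B0:   IN={}   OUT={d-d, e-a}
  B1:   IN={d-d, e-a}   OUT={d-d, e-a}
  B2:   IN={d-d, e-a}   OUT={d-d, e-a}
  B3:   IN={d-d, e-a}   OUT={d-d, e-a}
  B4:   IN={d-d, e-a}   OUT={d+d, d-d}
  B5:   IN={d+d, d-d}   OUT={d+d, d-d}
  B6:   IN={d+d, d-d}   OUT={d+d, d-d}
  B7:   IN={d+d, d-d}   OUT={d+d, d-d}
  B8:   IN={d+d, d-d}   OUT={d+d, d-d}
  B9:   IN={d+d, d-d}   OUT={d+d, d-d}

Merge at B5: IN[B5] = OUT[B4] = {d+d, d-d}

Answer: {d+d, d-d}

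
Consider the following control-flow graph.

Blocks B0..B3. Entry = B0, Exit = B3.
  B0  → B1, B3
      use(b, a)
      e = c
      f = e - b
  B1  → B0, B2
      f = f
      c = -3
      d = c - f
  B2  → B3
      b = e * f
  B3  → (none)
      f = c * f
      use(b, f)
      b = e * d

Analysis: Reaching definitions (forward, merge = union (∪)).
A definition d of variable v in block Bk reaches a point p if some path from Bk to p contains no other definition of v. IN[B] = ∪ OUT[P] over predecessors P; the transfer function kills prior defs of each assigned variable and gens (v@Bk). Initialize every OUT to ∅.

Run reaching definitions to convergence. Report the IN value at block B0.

Per-block solution:
  B0: | IN={c@B1, d@B1, e@B0, f@B1} | OUT={c@B1, d@B1, e@B0, f@B0}
  B1: | IN={c@B1, d@B1, e@B0, f@B0} | OUT={c@B1, d@B1, e@B0, f@B1}
  B2: | IN={c@B1, d@B1, e@B0, f@B1} | OUT={b@B2, c@B1, d@B1, e@B0, f@B1}
  B3: | IN={b@B2, c@B1, d@B1, e@B0, f@B0, f@B1} | OUT={b@B3, c@B1, d@B1, e@B0, f@B3}

Merge at B0 (entry node, so the boundary value {} is joined with the incoming edge(s)): IN[B0] = {} ⊔ OUT[B1] = {c@B1, d@B1, e@B0, f@B1}

Answer: {c@B1, d@B1, e@B0, f@B1}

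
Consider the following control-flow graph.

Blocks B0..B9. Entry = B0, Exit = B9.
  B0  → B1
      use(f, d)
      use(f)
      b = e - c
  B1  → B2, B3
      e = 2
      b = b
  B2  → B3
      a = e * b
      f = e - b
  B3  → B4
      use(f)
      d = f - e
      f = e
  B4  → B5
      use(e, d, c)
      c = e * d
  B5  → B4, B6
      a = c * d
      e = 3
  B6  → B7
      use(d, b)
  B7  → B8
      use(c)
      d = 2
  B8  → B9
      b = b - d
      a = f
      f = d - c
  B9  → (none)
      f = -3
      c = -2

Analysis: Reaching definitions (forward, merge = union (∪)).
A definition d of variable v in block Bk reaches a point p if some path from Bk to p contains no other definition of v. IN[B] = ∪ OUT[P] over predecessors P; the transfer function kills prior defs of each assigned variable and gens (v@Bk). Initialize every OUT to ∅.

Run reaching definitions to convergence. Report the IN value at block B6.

Answer: {a@B5, b@B1, c@B4, d@B3, e@B5, f@B3}

Working:
Converged values:
  B0: | IN={} | OUT={b@B0}
  B1: | IN={b@B0} | OUT={b@B1, e@B1}
  B2: | IN={b@B1, e@B1} | OUT={a@B2, b@B1, e@B1, f@B2}
  B3: | IN={a@B2, b@B1, e@B1, f@B2} | OUT={a@B2, b@B1, d@B3, e@B1, f@B3}
  B4: | IN={a@B2, a@B5, b@B1, c@B4, d@B3, e@B1, e@B5, f@B3} | OUT={a@B2, a@B5, b@B1, c@B4, d@B3, e@B1, e@B5, f@B3}
  B5: | IN={a@B2, a@B5, b@B1, c@B4, d@B3, e@B1, e@B5, f@B3} | OUT={a@B5, b@B1, c@B4, d@B3, e@B5, f@B3}
  B6: | IN={a@B5, b@B1, c@B4, d@B3, e@B5, f@B3} | OUT={a@B5, b@B1, c@B4, d@B3, e@B5, f@B3}
  B7: | IN={a@B5, b@B1, c@B4, d@B3, e@B5, f@B3} | OUT={a@B5, b@B1, c@B4, d@B7, e@B5, f@B3}
  B8: | IN={a@B5, b@B1, c@B4, d@B7, e@B5, f@B3} | OUT={a@B8, b@B8, c@B4, d@B7, e@B5, f@B8}
  B9: | IN={a@B8, b@B8, c@B4, d@B7, e@B5, f@B8} | OUT={a@B8, b@B8, c@B9, d@B7, e@B5, f@B9}

Merge at B6: IN[B6] = OUT[B5] = {a@B5, b@B1, c@B4, d@B3, e@B5, f@B3}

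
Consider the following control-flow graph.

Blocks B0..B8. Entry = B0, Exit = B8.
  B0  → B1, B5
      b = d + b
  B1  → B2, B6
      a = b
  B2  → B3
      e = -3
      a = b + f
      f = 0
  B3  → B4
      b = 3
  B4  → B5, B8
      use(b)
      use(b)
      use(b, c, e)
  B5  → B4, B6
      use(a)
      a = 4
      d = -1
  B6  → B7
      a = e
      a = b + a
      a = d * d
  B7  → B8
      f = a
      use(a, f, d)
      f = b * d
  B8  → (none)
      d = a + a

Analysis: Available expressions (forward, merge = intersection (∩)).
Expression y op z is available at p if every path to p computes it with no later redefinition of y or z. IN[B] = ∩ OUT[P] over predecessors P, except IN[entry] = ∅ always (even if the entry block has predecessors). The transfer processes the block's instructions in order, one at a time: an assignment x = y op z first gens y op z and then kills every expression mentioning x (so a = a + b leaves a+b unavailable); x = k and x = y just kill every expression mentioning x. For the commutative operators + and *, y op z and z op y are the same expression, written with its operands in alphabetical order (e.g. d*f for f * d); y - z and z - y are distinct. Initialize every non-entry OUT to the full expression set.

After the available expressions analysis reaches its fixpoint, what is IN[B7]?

Answer: {d*d}

Trace:
Fixpoint table:
  B0:  IN={}  OUT={}
  B1:  IN={}  OUT={}
  B2:  IN={}  OUT={}
  B3:  IN={}  OUT={}
  B4:  IN={}  OUT={}
  B5:  IN={}  OUT={}
  B6:  IN={}  OUT={d*d}
  B7:  IN={d*d}  OUT={b*d, d*d}
  B8:  IN={}  OUT={a+a}

Merge at B7: IN[B7] = OUT[B6] = {d*d}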